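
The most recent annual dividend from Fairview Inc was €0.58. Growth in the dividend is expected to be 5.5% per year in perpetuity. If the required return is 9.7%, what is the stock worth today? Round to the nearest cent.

D₁ = D₀ × (1 + g) = €0.58 × 1.055 = €0.6119
Growing perpetuity: P = D₁ / (r − g) = €0.6119 / (0.097 − 0.055) = €14.57

€14.57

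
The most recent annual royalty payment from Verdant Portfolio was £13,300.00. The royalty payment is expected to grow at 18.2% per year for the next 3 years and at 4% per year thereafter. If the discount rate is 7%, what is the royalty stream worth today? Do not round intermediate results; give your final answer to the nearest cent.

D_1 = 15720.60000
D_2 = 18581.74920
D_3 = 21963.62755
Terminal value at year 3: TV = D_3×(1+g_2)/(r−g_2) = 22842.17266/0.03 = 761405.75522
P_0 = D_1/(1+r)^1 + D_2/(1+r)^2 + D_3/(1+r)^3 + TV/(1+r)^3
    = 14692.14953 + 16230.01939 + 17928.86254 + 621533.90144 = 670384.93290

£670384.93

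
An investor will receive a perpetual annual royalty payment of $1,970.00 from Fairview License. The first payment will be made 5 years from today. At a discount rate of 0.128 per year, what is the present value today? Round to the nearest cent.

$9506.48

Value at end of year 4: C / r = $1,970.00 / 0.128 = $15,390.6250
Discount to today: PV = $15,390.6250 / (1 + 0.128)^4 = $15,390.6250 / 1.618961 = $9,506.48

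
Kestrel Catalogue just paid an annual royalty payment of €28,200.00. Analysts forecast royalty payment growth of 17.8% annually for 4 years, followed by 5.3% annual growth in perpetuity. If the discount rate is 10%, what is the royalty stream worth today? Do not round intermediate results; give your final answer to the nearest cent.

€965244.26

D_1 = 33219.60000
D_2 = 39132.68880
D_3 = 46098.30741
D_4 = 54303.80612
Terminal value at year 4: TV = D_4×(1+g_2)/(r−g_2) = 57181.90785/0.047 = 1216636.33722
P_0 = D_1/(1+r)^1 + D_2/(1+r)^2 + D_3/(1+r)^3 + D_4/(1+r)^4 + TV/(1+r)^4
    = 30199.63636 + 32341.06512 + 34634.34065 + 37090.23026 + 830978.98861 = 965244.26101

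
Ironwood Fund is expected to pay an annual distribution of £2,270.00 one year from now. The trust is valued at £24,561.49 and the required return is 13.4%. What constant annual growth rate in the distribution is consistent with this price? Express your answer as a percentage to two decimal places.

P = D₁/(r−g) ⇒ g = r − D₁/P = 0.134 − £2,270.00/£24,561.49 = 0.041579

4.16%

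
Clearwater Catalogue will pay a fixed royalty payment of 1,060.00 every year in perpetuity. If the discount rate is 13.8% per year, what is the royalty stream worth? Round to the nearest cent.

7681.16

Level perpetuity: PV = C / r = 1,060.00 / 0.138 = 7,681.16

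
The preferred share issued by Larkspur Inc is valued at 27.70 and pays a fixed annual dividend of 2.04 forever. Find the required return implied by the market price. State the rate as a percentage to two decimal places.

P = C/r ⇒ r = C/P = 2.04/27.70 = 0.073646

7.36%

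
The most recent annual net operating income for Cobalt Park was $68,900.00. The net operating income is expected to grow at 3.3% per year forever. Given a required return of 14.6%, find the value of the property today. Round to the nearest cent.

D₁ = D₀ × (1 + g) = $68,900.00 × 1.033 = $71,173.7000
Growing perpetuity: P = D₁ / (r − g) = $71,173.7000 / (0.146 − 0.033) = $629,855.75

$629855.75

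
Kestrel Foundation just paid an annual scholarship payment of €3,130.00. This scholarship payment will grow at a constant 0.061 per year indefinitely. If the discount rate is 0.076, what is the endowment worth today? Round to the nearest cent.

€221395.33

D₁ = D₀ × (1 + g) = €3,130.00 × 1.061 = €3,320.9300
Growing perpetuity: P = D₁ / (r − g) = €3,320.9300 / (0.076 − 0.061) = €221,395.33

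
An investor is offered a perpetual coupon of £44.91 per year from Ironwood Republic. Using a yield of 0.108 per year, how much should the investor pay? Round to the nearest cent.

Level perpetuity: PV = C / r = £44.91 / 0.108 = £415.83

£415.83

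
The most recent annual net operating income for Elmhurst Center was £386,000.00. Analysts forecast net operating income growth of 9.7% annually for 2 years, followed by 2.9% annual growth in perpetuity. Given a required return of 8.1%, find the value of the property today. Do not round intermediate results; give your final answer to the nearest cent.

D_1 = 423442.00000
D_2 = 464515.87400
Terminal value at year 2: TV = D_2×(1+g_2)/(r−g_2) = 477986.83435/0.052 = 9192054.50665
P_0 = D_1/(1+r)^1 + D_2/(1+r)^2 + TV/(1+r)^2
    = 391713.22849 + 397511.01911 + 7866131.51274 = 8655355.76034

£8655355.76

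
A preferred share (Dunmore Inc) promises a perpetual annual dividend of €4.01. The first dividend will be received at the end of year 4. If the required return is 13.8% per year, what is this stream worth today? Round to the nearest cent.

€19.72

Value at end of year 3: C / r = €4.01 / 0.138 = €29.0580
Discount to today: PV = €29.0580 / (1 + 0.138)^3 = €29.0580 / 1.473760 = €19.72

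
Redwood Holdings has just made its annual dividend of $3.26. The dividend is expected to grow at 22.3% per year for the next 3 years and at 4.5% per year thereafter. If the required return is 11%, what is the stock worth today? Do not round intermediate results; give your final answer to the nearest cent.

D_1 = 3.98698
D_2 = 4.87608
D_3 = 5.96344
Terminal value at year 3: TV = D_3×(1+g_2)/(r−g_2) = 6.23180/0.065 = 95.87379
P_0 = D_1/(1+r)^1 + D_2/(1+r)^2 + D_3/(1+r)^3 + TV/(1+r)^3
    = 3.59187 + 3.95753 + 4.36042 + 70.10209 = 82.01191

$82.01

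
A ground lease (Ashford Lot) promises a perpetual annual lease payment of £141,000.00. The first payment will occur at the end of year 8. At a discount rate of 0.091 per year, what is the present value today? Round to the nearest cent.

£842179.11

Value at end of year 7: C / r = £141,000.00 / 0.091 = £1,549,450.5495
Discount to today: PV = £1,549,450.5495 / (1 + 0.091)^7 = £1,549,450.5495 / 1.839811 = £842,179.11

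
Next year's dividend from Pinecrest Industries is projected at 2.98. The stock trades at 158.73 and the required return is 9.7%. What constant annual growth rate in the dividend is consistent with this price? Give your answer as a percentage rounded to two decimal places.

P = D₁/(r−g) ⇒ g = r − D₁/P = 0.097 − 2.98/158.73 = 0.078226

7.82%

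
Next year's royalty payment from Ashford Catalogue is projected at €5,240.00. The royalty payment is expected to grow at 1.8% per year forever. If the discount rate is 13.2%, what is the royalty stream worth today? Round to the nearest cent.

Growing perpetuity: P = D₁ / (r − g) = €5,240.0000 / (0.132 − 0.018) = €45,964.91

€45964.91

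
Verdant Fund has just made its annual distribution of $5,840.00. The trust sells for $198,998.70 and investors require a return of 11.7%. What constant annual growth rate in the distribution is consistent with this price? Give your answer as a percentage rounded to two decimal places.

8.52%

P = D₀(1+g)/(r−g) ⇒ P(r−g) = D₀(1+g) ⇒ g(P+D₀) = P·r − D₀
g = (P·r − D₀)/(P + D₀) = ($198,998.70×0.117 − $5,840.00) / ($198,998.70 + $5,840.00) = 0.085154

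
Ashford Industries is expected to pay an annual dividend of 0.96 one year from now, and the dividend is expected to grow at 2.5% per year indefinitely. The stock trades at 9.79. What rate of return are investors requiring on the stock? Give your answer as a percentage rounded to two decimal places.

P = D₁/(r − g) ⇒ r = D₁/P + g = 0.9600/9.79 + 0.025 = 0.098059 + 0.025 = 0.123059

12.31%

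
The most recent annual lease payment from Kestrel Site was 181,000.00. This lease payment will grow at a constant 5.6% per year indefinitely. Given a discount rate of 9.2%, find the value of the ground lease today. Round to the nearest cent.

D₁ = D₀ × (1 + g) = 181,000.00 × 1.056 = 191,136.0000
Growing perpetuity: P = D₁ / (r − g) = 191,136.0000 / (0.092 − 0.056) = 5,309,333.33

5309333.33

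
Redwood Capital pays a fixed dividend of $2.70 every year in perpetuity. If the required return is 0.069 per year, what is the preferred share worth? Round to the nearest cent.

$39.13

Level perpetuity: PV = C / r = $2.70 / 0.069 = $39.13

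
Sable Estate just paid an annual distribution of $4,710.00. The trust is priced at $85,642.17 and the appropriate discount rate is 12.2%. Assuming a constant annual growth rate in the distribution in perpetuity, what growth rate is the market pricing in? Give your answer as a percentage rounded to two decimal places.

P = D₀(1+g)/(r−g) ⇒ P(r−g) = D₀(1+g) ⇒ g(P+D₀) = P·r − D₀
g = (P·r − D₀)/(P + D₀) = ($85,642.17×0.122 − $4,710.00) / ($85,642.17 + $4,710.00) = 0.063511

6.35%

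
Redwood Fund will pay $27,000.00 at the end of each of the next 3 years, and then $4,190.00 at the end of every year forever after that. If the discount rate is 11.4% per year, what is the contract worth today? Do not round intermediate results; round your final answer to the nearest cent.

$92110.01

PV of 3-year annuity: $27,000.00 × [1 − (1+0.114)^−3] / 0.114 = 65523.96933
Perpetuity value at year 3: $4,190.00 / 0.114 = 36754.38596
PV of perpetuity: 36754.38596 / (1+0.114)^3 = 26586.03665
Total PV = 65523.96933 + 26586.03665 = 92110.00598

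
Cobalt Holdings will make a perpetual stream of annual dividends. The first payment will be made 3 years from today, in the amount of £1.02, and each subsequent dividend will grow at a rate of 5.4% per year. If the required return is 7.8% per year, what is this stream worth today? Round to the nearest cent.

£36.57

Value at end of year 2: C₁ / (r − g) = £1.02 / (0.078 − 0.054) = £42.5000
Discount to today: PV = £42.5000 / (1 + 0.078)^2 = £42.5000 / 1.162084 = £36.57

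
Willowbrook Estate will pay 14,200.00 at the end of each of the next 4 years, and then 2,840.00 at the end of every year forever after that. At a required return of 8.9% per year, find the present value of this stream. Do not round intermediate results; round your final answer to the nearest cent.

PV of 4-year annuity: 14,200.00 × [1 − (1+0.089)^−4] / 0.089 = 46105.18061
Perpetuity value at year 4: 2,840.00 / 0.089 = 31910.11236
PV of perpetuity: 31910.11236 / (1+0.089)^4 = 22689.07624
Total PV = 46105.18061 + 22689.07624 = 68794.25685

68794.26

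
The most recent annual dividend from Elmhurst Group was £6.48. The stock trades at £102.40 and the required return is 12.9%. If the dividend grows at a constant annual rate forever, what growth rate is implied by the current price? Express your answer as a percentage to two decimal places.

P = D₀(1+g)/(r−g) ⇒ P(r−g) = D₀(1+g) ⇒ g(P+D₀) = P·r − D₀
g = (P·r − D₀)/(P + D₀) = (£102.40×0.129 − £6.48) / (£102.40 + £6.48) = 0.061807

6.18%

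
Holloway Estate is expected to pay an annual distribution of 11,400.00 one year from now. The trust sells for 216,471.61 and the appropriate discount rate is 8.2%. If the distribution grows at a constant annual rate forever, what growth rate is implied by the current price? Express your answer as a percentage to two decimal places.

2.93%

P = D₁/(r−g) ⇒ g = r − D₁/P = 0.082 − 11,400.00/216,471.61 = 0.029337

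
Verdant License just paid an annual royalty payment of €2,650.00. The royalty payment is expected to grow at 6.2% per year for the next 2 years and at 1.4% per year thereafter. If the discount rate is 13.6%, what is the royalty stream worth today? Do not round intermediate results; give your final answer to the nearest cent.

D_1 = 2814.30000
D_2 = 2988.78660
Terminal value at year 2: TV = D_2×(1+g_2)/(r−g_2) = 3030.62961/0.122 = 24841.22633
P_0 = D_1/(1+r)^1 + D_2/(1+r)^2 + TV/(1+r)^2
    = 2477.37676 + 2315.99834 + 19249.36329 = 24042.73840

€24042.74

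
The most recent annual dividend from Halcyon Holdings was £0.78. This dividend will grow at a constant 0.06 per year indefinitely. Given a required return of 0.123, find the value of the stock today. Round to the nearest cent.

£13.12

D₁ = D₀ × (1 + g) = £0.78 × 1.06 = £0.8268
Growing perpetuity: P = D₁ / (r − g) = £0.8268 / (0.123 − 0.06) = £13.12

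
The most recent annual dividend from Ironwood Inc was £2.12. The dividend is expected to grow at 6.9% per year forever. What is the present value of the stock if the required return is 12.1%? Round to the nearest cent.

D₁ = D₀ × (1 + g) = £2.12 × 1.069 = £2.2663
Growing perpetuity: P = D₁ / (r − g) = £2.2663 / (0.121 − 0.069) = £43.58

£43.58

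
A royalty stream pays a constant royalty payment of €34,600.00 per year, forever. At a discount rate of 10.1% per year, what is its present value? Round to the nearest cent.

€342574.26

Level perpetuity: PV = C / r = €34,600.00 / 0.101 = €342,574.26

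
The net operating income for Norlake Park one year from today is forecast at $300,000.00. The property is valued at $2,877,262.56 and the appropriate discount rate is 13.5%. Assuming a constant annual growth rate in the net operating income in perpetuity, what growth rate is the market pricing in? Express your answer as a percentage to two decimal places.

P = D₁/(r−g) ⇒ g = r − D₁/P = 0.135 − $300,000.00/$2,877,262.56 = 0.030734

3.07%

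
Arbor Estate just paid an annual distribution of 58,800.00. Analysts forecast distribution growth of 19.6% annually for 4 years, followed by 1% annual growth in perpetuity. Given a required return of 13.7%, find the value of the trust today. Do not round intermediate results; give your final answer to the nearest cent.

D_1 = 70324.80000
D_2 = 84108.46080
D_3 = 100593.71912
D_4 = 120310.08806
Terminal value at year 4: TV = D_4×(1+g_2)/(r−g_2) = 121513.18894/0.127 = 956796.76334
P_0 = D_1/(1+r)^1 + D_2/(1+r)^2 + D_3/(1+r)^3 + D_4/(1+r)^4 + TV/(1+r)^4
    = 61851.18734 + 65060.70365 + 68436.76479 + 71988.01292 + 572503.09488 = 839839.76358

839839.76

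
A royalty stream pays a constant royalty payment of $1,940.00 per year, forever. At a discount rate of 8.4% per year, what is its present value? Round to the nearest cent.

Level perpetuity: PV = C / r = $1,940.00 / 0.084 = $23,095.24

$23095.24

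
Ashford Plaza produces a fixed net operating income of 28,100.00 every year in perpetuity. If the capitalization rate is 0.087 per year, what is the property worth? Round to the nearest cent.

Level perpetuity: PV = C / r = 28,100.00 / 0.087 = 322,988.51

322988.51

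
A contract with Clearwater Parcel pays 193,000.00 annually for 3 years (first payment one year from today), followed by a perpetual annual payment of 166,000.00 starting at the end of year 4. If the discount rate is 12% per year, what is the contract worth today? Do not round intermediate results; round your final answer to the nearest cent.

PV of 3-year annuity: 193,000.00 × [1 − (1+0.12)^−3] / 0.12 = 463553.43477
Perpetuity value at year 3: 166,000.00 / 0.12 = 1383333.33333
PV of perpetuity: 1383333.33333 / (1+0.12)^3 = 984629.34281
Total PV = 463553.43477 + 984629.34281 = 1448182.77758

1448182.78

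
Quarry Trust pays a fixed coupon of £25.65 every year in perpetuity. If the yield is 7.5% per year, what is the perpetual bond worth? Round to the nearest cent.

Level perpetuity: PV = C / r = £25.65 / 0.075 = £342.00

£342.00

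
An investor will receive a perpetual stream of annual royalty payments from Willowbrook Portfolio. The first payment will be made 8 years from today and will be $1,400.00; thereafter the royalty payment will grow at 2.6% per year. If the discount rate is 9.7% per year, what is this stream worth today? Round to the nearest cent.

$10313.91

Value at end of year 7: C₁ / (r − g) = $1,400.00 / (0.097 − 0.026) = $19,718.3099
Discount to today: PV = $19,718.3099 / (1 + 0.097)^7 = $19,718.3099 / 1.911817 = $10,313.91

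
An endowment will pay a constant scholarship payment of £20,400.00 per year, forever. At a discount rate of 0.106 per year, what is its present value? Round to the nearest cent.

Level perpetuity: PV = C / r = £20,400.00 / 0.106 = £192,452.83

£192452.83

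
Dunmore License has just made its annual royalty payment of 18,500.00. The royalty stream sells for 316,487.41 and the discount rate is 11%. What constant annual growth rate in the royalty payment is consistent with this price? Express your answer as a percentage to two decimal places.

4.87%

P = D₀(1+g)/(r−g) ⇒ P(r−g) = D₀(1+g) ⇒ g(P+D₀) = P·r − D₀
g = (P·r − D₀)/(P + D₀) = (316,487.41×0.11 − 18,500.00) / (316,487.41 + 18,500.00) = 0.048699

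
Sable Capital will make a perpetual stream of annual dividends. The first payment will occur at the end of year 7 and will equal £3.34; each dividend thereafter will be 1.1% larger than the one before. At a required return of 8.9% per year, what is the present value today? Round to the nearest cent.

£25.67

Value at end of year 6: C₁ / (r − g) = £3.34 / (0.089 − 0.011) = £42.8205
Discount to today: PV = £42.8205 / (1 + 0.089)^6 = £42.8205 / 1.667890 = £25.67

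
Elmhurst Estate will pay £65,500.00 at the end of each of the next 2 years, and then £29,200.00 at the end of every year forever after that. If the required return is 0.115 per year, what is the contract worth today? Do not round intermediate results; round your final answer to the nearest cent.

PV of 2-year annuity: £65,500.00 × [1 − (1+0.115)^−2] / 0.115 = 111429.95033
Perpetuity value at year 2: £29,200.00 / 0.115 = 253913.04348
PV of perpetuity: 253913.04348 / (1+0.115)^2 = 204237.40150
Total PV = 111429.95033 + 204237.40150 = 315667.35183

£315667.35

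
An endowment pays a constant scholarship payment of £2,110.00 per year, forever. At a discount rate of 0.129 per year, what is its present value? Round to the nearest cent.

Level perpetuity: PV = C / r = £2,110.00 / 0.129 = £16,356.59

£16356.59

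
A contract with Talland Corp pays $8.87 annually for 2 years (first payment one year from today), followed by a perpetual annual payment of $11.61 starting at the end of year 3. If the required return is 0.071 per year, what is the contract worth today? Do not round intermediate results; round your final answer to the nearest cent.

$158.57

PV of 2-year annuity: $8.87 × [1 − (1+0.071)^−2] / 0.071 = 16.01492
Perpetuity value at year 2: $11.61 / 0.071 = 163.52113
PV of perpetuity: 163.52113 / (1+0.071)^2 = 142.55909
Total PV = 16.01492 + 142.55909 = 158.57402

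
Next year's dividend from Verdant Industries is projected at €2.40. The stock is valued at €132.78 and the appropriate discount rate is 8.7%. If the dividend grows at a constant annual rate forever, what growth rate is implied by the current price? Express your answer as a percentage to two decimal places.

6.89%

P = D₁/(r−g) ⇒ g = r − D₁/P = 0.087 − €2.40/€132.78 = 0.068925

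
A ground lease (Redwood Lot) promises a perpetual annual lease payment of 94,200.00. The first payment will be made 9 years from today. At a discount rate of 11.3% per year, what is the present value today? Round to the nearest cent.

354006.43

Value at end of year 8: C / r = 94,200.00 / 0.113 = 833,628.3186
Discount to today: PV = 833,628.3186 / (1 + 0.113)^8 = 833,628.3186 / 2.354840 = 354,006.43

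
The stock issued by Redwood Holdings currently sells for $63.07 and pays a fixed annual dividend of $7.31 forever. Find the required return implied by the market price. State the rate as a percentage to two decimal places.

P = C/r ⇒ r = C/P = $7.31/$63.07 = 0.115903

11.59%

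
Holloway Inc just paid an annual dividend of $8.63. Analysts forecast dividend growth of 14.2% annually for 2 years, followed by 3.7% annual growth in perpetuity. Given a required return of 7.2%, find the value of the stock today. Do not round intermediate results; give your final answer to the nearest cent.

$309.17

D_1 = 9.85546
D_2 = 11.25494
Terminal value at year 2: TV = D_2×(1+g_2)/(r−g_2) = 11.67137/0.035 = 333.46766
P_0 = D_1/(1+r)^1 + D_2/(1+r)^2 + TV/(1+r)^2
    = 9.19353 + 9.79385 + 290.17777 = 309.16515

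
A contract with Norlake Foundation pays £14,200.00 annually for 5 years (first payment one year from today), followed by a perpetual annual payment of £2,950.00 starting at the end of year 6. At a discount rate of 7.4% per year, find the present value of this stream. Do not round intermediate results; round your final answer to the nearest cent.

PV of 5-year annuity: £14,200.00 × [1 − (1+0.074)^−5] / 0.074 = 57604.50658
Perpetuity value at year 5: £2,950.00 / 0.074 = 39864.86486
PV of perpetuity: 39864.86486 / (1+0.074)^5 = 27897.73146
Total PV = 57604.50658 + 27897.73146 = 85502.23803

£85502.24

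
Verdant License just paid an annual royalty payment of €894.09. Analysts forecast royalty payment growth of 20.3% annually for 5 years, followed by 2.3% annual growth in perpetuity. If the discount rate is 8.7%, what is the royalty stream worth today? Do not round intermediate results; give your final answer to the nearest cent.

D_1 = 1075.59027
D_2 = 1293.93509
D_3 = 1556.60392
D_4 = 1872.59451
D_5 = 2252.73120
Terminal value at year 5: TV = D_5×(1+g_2)/(r−g_2) = 2304.54402/0.064 = 36008.50029
P_0 = D_1/(1+r)^1 + D_2/(1+r)^2 + D_3/(1+r)^3 + D_4/(1+r)^4 + D_5/(1+r)^5 + TV/(1+r)^5
    = 989.50347 + 1095.09905 + 1211.96335 + 1341.29891 + 1484.43660 + 23727.79128 = 29850.09266

€29850.09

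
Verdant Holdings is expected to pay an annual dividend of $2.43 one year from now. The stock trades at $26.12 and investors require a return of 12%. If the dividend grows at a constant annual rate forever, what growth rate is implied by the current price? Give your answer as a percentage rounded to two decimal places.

2.70%

P = D₁/(r−g) ⇒ g = r − D₁/P = 0.12 − $2.43/$26.12 = 0.026968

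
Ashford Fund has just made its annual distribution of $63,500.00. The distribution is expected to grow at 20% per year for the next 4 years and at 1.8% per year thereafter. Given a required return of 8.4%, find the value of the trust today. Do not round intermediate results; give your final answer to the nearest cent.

$1800528.75

D_1 = 76200.00000
D_2 = 91440.00000
D_3 = 109728.00000
D_4 = 131673.60000
Terminal value at year 4: TV = D_4×(1+g_2)/(r−g_2) = 134043.72480/0.066 = 2030965.52727
P_0 = D_1/(1+r)^1 + D_2/(1+r)^2 + D_3/(1+r)^3 + D_4/(1+r)^4 + TV/(1+r)^4
    = 70295.20295 + 77817.56784 + 86144.90905 + 95363.36795 + 1470907.70572 = 1800528.75352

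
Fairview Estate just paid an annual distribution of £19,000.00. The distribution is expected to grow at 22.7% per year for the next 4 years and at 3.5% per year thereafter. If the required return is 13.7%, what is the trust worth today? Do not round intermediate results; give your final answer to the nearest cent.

D_1 = 23313.00000
D_2 = 28605.05100
D_3 = 35098.39758
D_4 = 43065.73383
Terminal value at year 4: TV = D_4×(1+g_2)/(r−g_2) = 44573.03451/0.102 = 436990.53442
P_0 = D_1/(1+r)^1 + D_2/(1+r)^2 + D_3/(1+r)^3 + D_4/(1+r)^4 + TV/(1+r)^4
    = 20503.95778 + 22126.96236 + 23878.43695 + 25768.55069 + 261474.99968 = 353752.90747

£353752.91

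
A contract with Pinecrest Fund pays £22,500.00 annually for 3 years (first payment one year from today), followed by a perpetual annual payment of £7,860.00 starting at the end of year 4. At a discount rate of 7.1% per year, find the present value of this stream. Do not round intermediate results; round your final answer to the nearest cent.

£149054.13

PV of 3-year annuity: £22,500.00 × [1 − (1+0.071)^−3] / 0.071 = 58939.39568
Perpetuity value at year 3: £7,860.00 / 0.071 = 110704.22535
PV of perpetuity: 110704.22535 / (1+0.071)^3 = 90114.72979
Total PV = 58939.39568 + 90114.72979 = 149054.12548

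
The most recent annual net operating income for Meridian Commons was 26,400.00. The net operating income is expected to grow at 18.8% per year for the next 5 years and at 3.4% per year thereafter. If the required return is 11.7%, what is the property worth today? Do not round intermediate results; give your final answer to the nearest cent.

606980.36

D_1 = 31363.20000
D_2 = 37259.48160
D_3 = 44264.26414
D_4 = 52585.94580
D_5 = 62472.10361
Terminal value at year 5: TV = D_5×(1+g_2)/(r−g_2) = 64596.15513/0.083 = 778266.92930
P_0 = D_1/(1+r)^1 + D_2/(1+r)^2 + D_3/(1+r)^3 + D_4/(1+r)^4 + D_5/(1+r)^5 + TV/(1+r)^5
    = 28078.06625 + 29862.79562 + 31760.96794 + 33779.79402 + 35926.94296 + 447571.79549 = 606980.36228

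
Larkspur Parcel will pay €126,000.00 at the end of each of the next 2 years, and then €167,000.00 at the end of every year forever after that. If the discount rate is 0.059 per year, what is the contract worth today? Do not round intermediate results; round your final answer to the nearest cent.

PV of 2-year annuity: €126,000.00 × [1 − (1+0.059)^−2] / 0.059 = 231331.60526
Perpetuity value at year 2: €167,000.00 / 0.059 = 2830508.47458
PV of perpetuity: 2830508.47458 / (1+0.059)^2 = 2523902.29935
Total PV = 231331.60526 + 2523902.29935 = 2755233.90461

€2755233.90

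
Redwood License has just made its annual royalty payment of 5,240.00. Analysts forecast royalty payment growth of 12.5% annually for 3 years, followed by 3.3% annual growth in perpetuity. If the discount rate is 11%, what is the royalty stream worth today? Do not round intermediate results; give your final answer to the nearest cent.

89334.96

D_1 = 5895.00000
D_2 = 6631.87500
D_3 = 7460.85938
Terminal value at year 3: TV = D_3×(1+g_2)/(r−g_2) = 7707.06773/0.077 = 100091.78876
P_0 = D_1/(1+r)^1 + D_2/(1+r)^2 + D_3/(1+r)^3 + TV/(1+r)^3
    = 5310.81081 + 5382.57852 + 5455.31607 + 73186.25328 = 89334.95869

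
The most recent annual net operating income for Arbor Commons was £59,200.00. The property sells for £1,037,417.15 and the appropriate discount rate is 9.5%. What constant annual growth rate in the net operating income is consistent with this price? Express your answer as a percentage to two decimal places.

P = D₀(1+g)/(r−g) ⇒ P(r−g) = D₀(1+g) ⇒ g(P+D₀) = P·r − D₀
g = (P·r − D₀)/(P + D₀) = (£1,037,417.15×0.095 − £59,200.00) / (£1,037,417.15 + £59,200.00) = 0.035887

3.59%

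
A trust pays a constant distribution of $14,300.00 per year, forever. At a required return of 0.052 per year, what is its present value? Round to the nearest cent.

Level perpetuity: PV = C / r = $14,300.00 / 0.052 = $275,000.00

$275000.00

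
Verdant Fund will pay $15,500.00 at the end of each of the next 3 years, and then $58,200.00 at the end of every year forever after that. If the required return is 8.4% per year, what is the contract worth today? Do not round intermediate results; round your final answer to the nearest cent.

$583604.53

PV of 3-year annuity: $15,500.00 × [1 − (1+0.084)^−3] / 0.084 = 39658.44435
Perpetuity value at year 3: $58,200.00 / 0.084 = 692857.14286
PV of perpetuity: 692857.14286 / (1+0.084)^3 = 543946.08083
Total PV = 39658.44435 + 543946.08083 = 583604.52518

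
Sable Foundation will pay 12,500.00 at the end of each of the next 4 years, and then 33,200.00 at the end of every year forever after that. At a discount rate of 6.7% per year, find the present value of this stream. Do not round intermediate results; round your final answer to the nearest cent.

PV of 4-year annuity: 12,500.00 × [1 − (1+0.067)^−4] / 0.067 = 42628.47856
Perpetuity value at year 4: 33,200.00 / 0.067 = 495522.38806
PV of perpetuity: 495522.38806 / (1+0.067)^4 = 382301.14902
Total PV = 42628.47856 + 382301.14902 = 424929.62757

424929.63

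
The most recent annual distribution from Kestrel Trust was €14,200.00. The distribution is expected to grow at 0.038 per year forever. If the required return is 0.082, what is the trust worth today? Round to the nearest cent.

D₁ = D₀ × (1 + g) = €14,200.00 × 1.038 = €14,739.6000
Growing perpetuity: P = D₁ / (r − g) = €14,739.6000 / (0.082 − 0.038) = €334,990.91

€334990.91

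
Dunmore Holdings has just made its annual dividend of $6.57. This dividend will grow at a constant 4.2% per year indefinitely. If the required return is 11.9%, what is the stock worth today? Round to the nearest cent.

D₁ = D₀ × (1 + g) = $6.57 × 1.042 = $6.8459
Growing perpetuity: P = D₁ / (r − g) = $6.8459 / (0.119 − 0.042) = $88.91

$88.91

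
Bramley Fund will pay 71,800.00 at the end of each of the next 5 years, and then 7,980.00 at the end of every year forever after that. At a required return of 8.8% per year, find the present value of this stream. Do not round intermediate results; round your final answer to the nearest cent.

PV of 5-year annuity: 71,800.00 × [1 − (1+0.088)^−5] / 0.088 = 280732.27015
Perpetuity value at year 5: 7,980.00 / 0.088 = 90681.81818
PV of perpetuity: 90681.81818 / (1+0.088)^5 = 59480.65501
Total PV = 280732.27015 + 59480.65501 = 340212.92516

340212.93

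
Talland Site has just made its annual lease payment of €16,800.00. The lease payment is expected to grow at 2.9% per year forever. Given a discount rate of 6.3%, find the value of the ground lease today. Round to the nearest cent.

€508447.06

D₁ = D₀ × (1 + g) = €16,800.00 × 1.029 = €17,287.2000
Growing perpetuity: P = D₁ / (r − g) = €17,287.2000 / (0.063 − 0.029) = €508,447.06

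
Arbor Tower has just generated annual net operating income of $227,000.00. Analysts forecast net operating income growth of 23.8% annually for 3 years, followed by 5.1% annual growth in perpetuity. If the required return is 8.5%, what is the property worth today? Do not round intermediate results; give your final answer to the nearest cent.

D_1 = 281026.00000
D_2 = 347910.18800
D_3 = 430712.81274
Terminal value at year 3: TV = D_3×(1+g_2)/(r−g_2) = 452679.16619/0.034 = 13314093.12335
P_0 = D_1/(1+r)^1 + D_2/(1+r)^2 + D_3/(1+r)^3 + TV/(1+r)^3
    = 259010.13825 + 295534.14853 + 337208.54920 + 10423711.32953 = 11315464.16550

$11315464.17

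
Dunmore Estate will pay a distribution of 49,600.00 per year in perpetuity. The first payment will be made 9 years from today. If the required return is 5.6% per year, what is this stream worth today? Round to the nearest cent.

Value at end of year 8: C / r = 49,600.00 / 0.056 = 885,714.2857
Discount to today: PV = 885,714.2857 / (1 + 0.056)^8 = 885,714.2857 / 1.546363 = 572,772.69

572772.69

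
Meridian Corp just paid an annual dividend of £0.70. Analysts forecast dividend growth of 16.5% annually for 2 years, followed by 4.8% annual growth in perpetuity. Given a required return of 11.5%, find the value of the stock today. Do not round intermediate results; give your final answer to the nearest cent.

D_1 = 0.81550
D_2 = 0.95006
Terminal value at year 2: TV = D_2×(1+g_2)/(r−g_2) = 0.99566/0.067 = 14.86060
P_0 = D_1/(1+r)^1 + D_2/(1+r)^2 + TV/(1+r)^2
    = 0.73139 + 0.76419 + 11.95327 = 13.44885

£13.45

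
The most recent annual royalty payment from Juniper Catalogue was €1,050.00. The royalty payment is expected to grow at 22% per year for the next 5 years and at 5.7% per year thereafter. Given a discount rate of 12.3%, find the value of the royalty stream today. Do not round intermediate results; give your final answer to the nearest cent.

D_1 = 1281.00000
D_2 = 1562.82000
D_3 = 1906.64040
D_4 = 2326.10129
D_5 = 2837.84357
Terminal value at year 5: TV = D_5×(1+g_2)/(r−g_2) = 2999.60065/0.066 = 45448.49477
P_0 = D_1/(1+r)^1 + D_2/(1+r)^2 + D_3/(1+r)^3 + D_4/(1+r)^4 + D_5/(1+r)^5 + TV/(1+r)^5
    = 1140.69457 + 1239.22295 + 1346.26180 + 1462.54621 + 1588.87478 + 25446.07031 = 32223.67062

€32223.67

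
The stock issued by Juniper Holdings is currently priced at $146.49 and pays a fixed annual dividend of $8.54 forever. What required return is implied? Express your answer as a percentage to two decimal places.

5.83%

P = C/r ⇒ r = C/P = $8.54/$146.49 = 0.058297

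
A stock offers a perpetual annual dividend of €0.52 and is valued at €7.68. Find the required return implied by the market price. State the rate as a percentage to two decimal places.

P = C/r ⇒ r = C/P = €0.52/€7.68 = 0.067708

6.77%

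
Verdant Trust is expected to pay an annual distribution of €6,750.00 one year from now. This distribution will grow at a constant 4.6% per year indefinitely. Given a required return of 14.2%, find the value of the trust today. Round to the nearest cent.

€70312.50

Growing perpetuity: P = D₁ / (r − g) = €6,750.0000 / (0.142 − 0.046) = €70,312.50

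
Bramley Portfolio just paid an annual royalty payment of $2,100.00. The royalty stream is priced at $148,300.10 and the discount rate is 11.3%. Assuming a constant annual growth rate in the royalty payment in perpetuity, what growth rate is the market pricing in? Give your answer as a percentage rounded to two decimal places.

P = D₀(1+g)/(r−g) ⇒ P(r−g) = D₀(1+g) ⇒ g(P+D₀) = P·r − D₀
g = (P·r − D₀)/(P + D₀) = ($148,300.10×0.113 − $2,100.00) / ($148,300.10 + $2,100.00) = 0.097459

9.75%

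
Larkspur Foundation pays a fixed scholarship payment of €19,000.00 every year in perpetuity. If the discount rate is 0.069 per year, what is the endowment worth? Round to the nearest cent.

€275362.32

Level perpetuity: PV = C / r = €19,000.00 / 0.069 = €275,362.32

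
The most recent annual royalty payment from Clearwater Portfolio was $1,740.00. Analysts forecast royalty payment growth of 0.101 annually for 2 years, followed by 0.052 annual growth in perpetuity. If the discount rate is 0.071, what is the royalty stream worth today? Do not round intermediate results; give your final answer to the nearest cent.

D_1 = 1915.74000
D_2 = 2109.22974
Terminal value at year 2: TV = D_2×(1+g_2)/(r−g_2) = 2218.90969/0.019 = 116784.72034
P_0 = D_1/(1+r)^1 + D_2/(1+r)^2 + TV/(1+r)^2
    = 1788.73950 + 1838.84424 + 101813.90233 = 105441.48607

$105441.49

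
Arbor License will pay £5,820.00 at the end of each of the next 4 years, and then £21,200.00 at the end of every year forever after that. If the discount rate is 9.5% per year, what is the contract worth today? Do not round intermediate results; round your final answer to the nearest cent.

PV of 4-year annuity: £5,820.00 × [1 − (1+0.095)^−4] / 0.095 = 18650.08013
Perpetuity value at year 4: £21,200.00 / 0.095 = 223157.89474
PV of perpetuity: 223157.89474 / (1+0.095)^4 = 155222.89497
Total PV = 18650.08013 + 155222.89497 = 173872.97509

£173872.98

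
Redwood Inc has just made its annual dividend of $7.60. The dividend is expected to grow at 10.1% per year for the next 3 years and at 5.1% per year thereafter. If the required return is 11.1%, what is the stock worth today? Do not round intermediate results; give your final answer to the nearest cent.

$151.96

D_1 = 8.36760
D_2 = 9.21273
D_3 = 10.14321
Terminal value at year 3: TV = D_3×(1+g_2)/(r−g_2) = 10.66052/0.06 = 177.67528
P_0 = D_1/(1+r)^1 + D_2/(1+r)^2 + D_3/(1+r)^3 + TV/(1+r)^3
    = 7.53159 + 7.46380 + 7.39662 + 129.56415 = 151.95616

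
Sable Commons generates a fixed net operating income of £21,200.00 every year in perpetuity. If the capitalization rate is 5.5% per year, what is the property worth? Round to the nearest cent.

£385454.55

Level perpetuity: PV = C / r = £21,200.00 / 0.055 = £385,454.55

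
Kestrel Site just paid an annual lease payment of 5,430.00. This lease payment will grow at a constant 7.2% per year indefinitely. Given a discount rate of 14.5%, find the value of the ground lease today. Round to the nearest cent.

D₁ = D₀ × (1 + g) = 5,430.00 × 1.072 = 5,820.9600
Growing perpetuity: P = D₁ / (r − g) = 5,820.9600 / (0.145 − 0.072) = 79,739.18

79739.18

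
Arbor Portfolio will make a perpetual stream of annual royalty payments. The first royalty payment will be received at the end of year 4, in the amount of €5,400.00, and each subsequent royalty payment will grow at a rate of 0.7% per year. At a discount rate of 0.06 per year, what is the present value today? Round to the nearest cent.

€85546.12

Value at end of year 3: C₁ / (r − g) = €5,400.00 / (0.06 − 0.007) = €101,886.7925
Discount to today: PV = €101,886.7925 / (1 + 0.06)^3 = €101,886.7925 / 1.191016 = €85,546.12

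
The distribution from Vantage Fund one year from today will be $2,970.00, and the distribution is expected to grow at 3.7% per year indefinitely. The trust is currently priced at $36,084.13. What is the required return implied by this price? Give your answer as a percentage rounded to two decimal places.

11.93%

P = D₁/(r − g) ⇒ r = D₁/P + g = $2,970.0000/$36,084.13 + 0.037 = 0.082308 + 0.037 = 0.119308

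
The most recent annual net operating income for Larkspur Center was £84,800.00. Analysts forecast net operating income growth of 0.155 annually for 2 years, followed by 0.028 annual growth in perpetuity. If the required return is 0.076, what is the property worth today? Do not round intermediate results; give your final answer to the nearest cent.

D_1 = 97944.00000
D_2 = 113125.32000
Terminal value at year 2: TV = D_2×(1+g_2)/(r−g_2) = 116292.82896/0.048 = 2422767.27000
P_0 = D_1/(1+r)^1 + D_2/(1+r)^2 + TV/(1+r)^2
    = 91026.02230 + 97709.15963 + 2092604.50208 = 2281339.68401

£2281339.68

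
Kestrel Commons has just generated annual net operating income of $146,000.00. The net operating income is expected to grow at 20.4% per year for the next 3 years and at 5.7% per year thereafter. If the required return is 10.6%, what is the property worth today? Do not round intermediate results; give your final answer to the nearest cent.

$4583297.82

D_1 = 175784.00000
D_2 = 211643.93600
D_3 = 254819.29894
Terminal value at year 3: TV = D_3×(1+g_2)/(r−g_2) = 269343.99898/0.049 = 5496816.30579
P_0 = D_1/(1+r)^1 + D_2/(1+r)^2 + D_3/(1+r)^3 + TV/(1+r)^3
    = 158936.70886 + 173019.70838 + 188350.56862 + 4062990.83729 = 4583297.82315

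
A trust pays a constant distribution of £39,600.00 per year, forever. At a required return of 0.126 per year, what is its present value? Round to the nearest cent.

Level perpetuity: PV = C / r = £39,600.00 / 0.126 = £314,285.71

£314285.71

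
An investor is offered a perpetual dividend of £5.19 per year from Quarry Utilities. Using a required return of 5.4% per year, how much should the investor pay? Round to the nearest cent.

£96.11

Level perpetuity: PV = C / r = £5.19 / 0.054 = £96.11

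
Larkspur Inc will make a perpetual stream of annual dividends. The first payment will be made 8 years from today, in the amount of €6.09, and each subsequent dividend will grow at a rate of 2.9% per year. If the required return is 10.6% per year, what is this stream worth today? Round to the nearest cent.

Value at end of year 7: C₁ / (r − g) = €6.09 / (0.106 − 0.029) = €79.0909
Discount to today: PV = €79.0909 / (1 + 0.106)^7 = €79.0909 / 2.024351 = €39.07

€39.07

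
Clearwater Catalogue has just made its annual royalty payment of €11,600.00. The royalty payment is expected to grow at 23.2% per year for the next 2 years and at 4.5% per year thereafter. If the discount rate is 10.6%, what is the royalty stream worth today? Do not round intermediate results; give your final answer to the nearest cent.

D_1 = 14291.20000
D_2 = 17606.75840
Terminal value at year 2: TV = D_2×(1+g_2)/(r−g_2) = 18399.06253/0.061 = 301623.97587
P_0 = D_1/(1+r)^1 + D_2/(1+r)^2 + TV/(1+r)^2
    = 12921.51899 + 14393.59077 + 246578.72714 = 273893.83690

€273893.84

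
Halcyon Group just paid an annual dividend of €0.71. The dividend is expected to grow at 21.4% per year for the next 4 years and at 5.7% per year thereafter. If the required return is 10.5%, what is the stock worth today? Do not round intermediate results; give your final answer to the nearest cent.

€26.39

D_1 = 0.86194
D_2 = 1.04640
D_3 = 1.27032
D_4 = 1.54217
Terminal value at year 4: TV = D_4×(1+g_2)/(r−g_2) = 1.63008/0.048 = 33.95993
P_0 = D_1/(1+r)^1 + D_2/(1+r)^2 + D_3/(1+r)^3 + D_4/(1+r)^4 + TV/(1+r)^4
    = 0.78004 + 0.85698 + 0.94152 + 1.03439 + 22.77811 = 26.39103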